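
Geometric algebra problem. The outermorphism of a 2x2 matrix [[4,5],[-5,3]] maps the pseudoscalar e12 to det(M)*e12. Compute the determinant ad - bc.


The outermorphism of a linear map f sends e1^e2 to f(e1)^f(e2).
f(e1) = 4*e1 - 5*e2
f(e2) = 5*e1 + 3*e2
f(e1) ^ f(e2) = (4*e1 - 5*e2) ^ (5*e1 + 3*e2)
= 4*3*e12 + (-5)*5*e21
= (12 - (-25))*e12
= 37*e12
Coefficient = 37


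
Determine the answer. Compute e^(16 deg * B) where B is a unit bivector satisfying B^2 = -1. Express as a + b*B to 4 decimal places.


For a unit bivector B with B^2 = -1, the exponential series gives
e^(theta*B) = cos(theta) + sin(theta)*B (the GA analogue of Euler's formula).
theta = 16 degrees = 0.279253 rad
cos(16 deg) = 0.9613
sin(16 deg) = 0.2756
exp(theta*B) = 0.9613 + 0.2756*B


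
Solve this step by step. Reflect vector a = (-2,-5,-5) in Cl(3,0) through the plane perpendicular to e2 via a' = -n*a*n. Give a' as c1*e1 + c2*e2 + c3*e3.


Reflection formula: a' = -n*a*n, with n = e2 (unit vector, n^2 = 1).
For reflection through hyperplane perp to e2:
The component along e2 flips sign, others stay.
a = (-2, -5, -5)
a' = (-2, 5, -5)
a' = -2*e1 + 5*e2 - 5*e3


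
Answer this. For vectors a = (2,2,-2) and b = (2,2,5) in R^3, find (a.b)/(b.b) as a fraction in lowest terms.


Projection coefficient = (a . b) / (b . b)
a . b = 2*2 + 2*2 + (-2)*5
= 4 + 4 + (-10) = -2
b . b = 2^2 + 2^2 + 5^2
= 4 + 4 + 25 = 33
Coefficient = -2/33
In lowest terms: -2/33


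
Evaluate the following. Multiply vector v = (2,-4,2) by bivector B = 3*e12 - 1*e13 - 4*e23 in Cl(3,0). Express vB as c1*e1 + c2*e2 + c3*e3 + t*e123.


vB has grade-1 (vector) and grade-3 (trivector) parts: vB = (v _| B) + (v ^ B).
Vector part <vB>_1:
  e1: -v2*b12 - v3*b13 = -(-4)*(3) - (2)*(-1) = 14
  e2: v1*b12 - v3*b23 = (2)*(3) - (2)*(-4) = 14
  e3: v1*b13 + v2*b23 = (2)*(-1) + (-4)*(-4) = 14
Trivector part <vB>_3:
  e123: v1*b23 - v2*b13 + v3*b12 = (2)*(-4) - (-4)*(-1) + (2)*(3) = -6
vB = 14*e1 + 14*e2 + 14*e3 - 6*e123


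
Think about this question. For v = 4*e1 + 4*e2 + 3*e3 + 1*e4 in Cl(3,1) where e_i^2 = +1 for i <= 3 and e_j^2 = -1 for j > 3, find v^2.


v^2 = sum of c_i^2 * e_i^2
Positive signature terms (e_i^2 = +1): 4^2 + 4^2 + 3^2 = 41
Negative signature terms (e_j^2 = -1): 1^2 = 1
v^2 = 41 - 1 = 40


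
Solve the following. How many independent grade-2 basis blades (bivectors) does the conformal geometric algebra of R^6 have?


The conformal model of R^6 uses Cl(7,1) with m = 6 + 2 = 8 generators.
Number of grade-2 blades = C(m, 2) = C(8, 2)
= 8*7/2 = 28


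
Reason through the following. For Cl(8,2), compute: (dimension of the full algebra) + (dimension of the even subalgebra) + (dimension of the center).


n = 8 + 2 = 10
Total dim = 2^10 = 1024
Even subalgebra dim = 2^9 = 512
n is even, so center dim = 1
Sum = 1024 + 512 + 1 = 1537


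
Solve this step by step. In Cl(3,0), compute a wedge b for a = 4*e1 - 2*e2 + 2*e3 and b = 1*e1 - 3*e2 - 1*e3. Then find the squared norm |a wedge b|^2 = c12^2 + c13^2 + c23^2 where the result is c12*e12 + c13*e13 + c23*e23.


a wedge b = (a1*b2 - a2*b1)*e12 + (a1*b3 - a3*b1)*e13 + (a2*b3 - a3*b2)*e23
e12 coeff: 4*(-3) - (-2)*1 = -12 - (-2) = -10
e13 coeff: 4*(-1) - 2*1 = -4 - 2 = -6
e23 coeff: (-2)*(-1) - 2*(-3) = 2 - (-6) = 8
|a wedge b|^2 = (-10)^2 + (-6)^2 + 8^2
= 100 + 36 + 64
= 200


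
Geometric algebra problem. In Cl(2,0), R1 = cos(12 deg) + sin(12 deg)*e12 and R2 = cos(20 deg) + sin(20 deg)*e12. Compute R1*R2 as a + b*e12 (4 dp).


Same-plane rotors commute and their half-angles add:
R1*R2 = cos(a1 + a2) + sin(a1 + a2)*e12.
a1 + a2 = 12 + 20 = 32 deg
cos(32 deg) = 0.8480
sin(32 deg) = 0.5299
R1*R2 = 0.8480 + 0.5299*e12


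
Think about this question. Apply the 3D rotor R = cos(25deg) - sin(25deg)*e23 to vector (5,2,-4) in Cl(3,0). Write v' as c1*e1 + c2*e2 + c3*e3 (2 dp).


Rotor R = cos(25deg) - sin(25deg)*e23
Rotation angle theta = 2 * 25 = 50 degrees in the e23 plane (e2 -> e3).
The component perpendicular to the plane (e1) is invariant: v'_1 = v1 = 5.00
cos(50deg) = 0.6428, sin(50deg) = 0.7660
v'_2 = v2*cos(theta) - v3*sin(theta) = 2*0.6428 - (-4)*0.7660 = 4.35
v'_3 = v2*sin(theta) + v3*cos(theta) = 2*0.7660 + (-4)*0.6428 = -1.04
v' = 5.00*e1 + 4.35*e2 - 1.04*e3


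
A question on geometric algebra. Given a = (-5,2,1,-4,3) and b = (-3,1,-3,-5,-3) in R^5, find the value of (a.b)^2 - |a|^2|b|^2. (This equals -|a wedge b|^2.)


a . b = (-5)*(-3) + 2*1 + 1*(-3) + (-4)*(-5) + 3*(-3)
= 15 + 2 + (-3) + 20 + (-9) = 25
|a|^2 = (-5)^2 + 2^2 + 1^2 + (-4)^2 + 3^2 = 55
|b|^2 = (-3)^2 + 1^2 + (-3)^2 + (-5)^2 + (-3)^2 = 53
(a.b)^2 = 25^2 = 625
|a|^2 * |b|^2 = 55 * 53 = 2915
Result = 625 - 2915 = -2290


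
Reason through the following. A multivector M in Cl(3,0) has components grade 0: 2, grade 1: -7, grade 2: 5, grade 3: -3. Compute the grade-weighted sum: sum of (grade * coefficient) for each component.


Grade-weighted sum = sum of grade_k * coefficient_k
0*2 = 0
1*(-7) = -7
2*5 = 10
3*(-3) = -9
Total = 0 + (-7) + 10 + (-9) = -6


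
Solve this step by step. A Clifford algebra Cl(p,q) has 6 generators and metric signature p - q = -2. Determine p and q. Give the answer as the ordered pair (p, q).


We need p + q = 6 and p - q = -2.
Adding: 2p = 6 + (-2) = 4, so p = 2.
Then q = 6 - 2 = 4.
(p, q) = (2, 4)


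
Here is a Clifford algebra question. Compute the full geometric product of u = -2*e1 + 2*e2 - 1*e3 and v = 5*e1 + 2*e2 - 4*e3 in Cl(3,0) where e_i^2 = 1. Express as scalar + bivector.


In Cl(3,0): e_i^2 = 1, e_ie_j = -e_je_i for i != j.
Scalar part = u . v = (-2)*5 + 2*2 + (-1)*(-4)
= -10 + 4 + 4 = -2
e12 coeff = (-2)*2 - 2*5 = -4 - 10 = -14
e13 coeff = (-2)*(-4) - (-1)*5 = 8 - (-5) = 13
e23 coeff = 2*(-4) - (-1)*2 = -8 - (-2) = -6
uv = -2 - 14*e12 + 13*e13 - 6*e23


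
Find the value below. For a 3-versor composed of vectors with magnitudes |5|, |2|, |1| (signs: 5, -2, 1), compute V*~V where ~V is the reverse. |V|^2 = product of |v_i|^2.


Each vector v_i has |v_i|^2 = s_i^2
Squared scales: 5^2 = 25, (-2)^2 = 4, 1^2 = 1
|V|^2 = 25 * 4 * 1
= 100


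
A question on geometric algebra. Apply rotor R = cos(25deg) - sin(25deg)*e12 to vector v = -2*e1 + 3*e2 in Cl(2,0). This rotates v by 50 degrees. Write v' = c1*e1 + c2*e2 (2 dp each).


Rotor R = cos(25deg) - sin(25deg)*e12
Rotation angle theta = 2 * 25 = 50 degrees
v' = R*v*~R rotates v by theta.
cos(50deg) = 0.6428, sin(50deg) = 0.7660
v'_1 = -2*cos(50deg) - 3*sin(50deg)
= -2*0.6428 - 3*0.7660
= -3.58
v'_2 = -2*sin(50deg) + 3*cos(50deg)
= -2*0.7660 + 3*0.6428
= 0.40
v' = -3.58*e1 + 0.40*e2


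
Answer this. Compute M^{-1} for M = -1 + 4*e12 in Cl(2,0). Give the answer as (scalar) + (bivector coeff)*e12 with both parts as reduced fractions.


M = -1 + 4*e12, where e12^2 = -1.
Since M commutes with its reverse ~M = a - b*e12, M * ~M = a^2 - b^2*e12^2 = a^2 + b^2.
So M^{-1} = ~M / (a^2 + b^2) = (a - b*e12)/(a^2 + b^2).
a^2 + b^2 = 1 + 16 = 17
Scalar part = -1/17 = -1/17
Bivector coeff = -4/17 = -4/17
M^{-1} = -1/17 - 4/17*e12


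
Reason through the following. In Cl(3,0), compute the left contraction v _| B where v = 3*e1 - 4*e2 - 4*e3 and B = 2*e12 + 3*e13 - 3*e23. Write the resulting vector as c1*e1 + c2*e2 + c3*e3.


Left contraction v _| B = <vB>_1 (grade-1 part of the geometric product vB).
Using e1_|e12 = e2, e2_|e12 = -e1, e1_|e13 = e3, e3_|e13 = -e1, e2_|e23 = e3, e3_|e23 = -e2:
e1 coeff: -v2*b12 - v3*b13 = -(-4)*(2) - (-4)*(3) = 20
e2 coeff: v1*b12 - v3*b23 = (3)*(2) - (-4)*(-3) = -6
e3 coeff: v1*b13 + v2*b23 = (3)*(3) + (-4)*(-3) = 21
v _| B = 20*e1 - 6*e2 + 21*e3


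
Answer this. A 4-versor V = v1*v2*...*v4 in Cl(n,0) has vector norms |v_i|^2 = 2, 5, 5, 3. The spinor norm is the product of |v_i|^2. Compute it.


Spinor norm N(V) = |v1|^2 * |v2|^2 * ... * |v4|^2
= 2 * 5 * 5 * 3
Running product: 2, 10, 50, 150
N(V) = 150


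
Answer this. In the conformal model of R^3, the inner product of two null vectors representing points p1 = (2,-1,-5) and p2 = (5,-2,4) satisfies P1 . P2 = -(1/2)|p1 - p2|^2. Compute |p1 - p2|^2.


p1 - p2 = (-3, 1, -9)
|p1 - p2|^2 = (-3)^2 + 1^2 + (-9)^2
= 9 + 1 + 81
= 91


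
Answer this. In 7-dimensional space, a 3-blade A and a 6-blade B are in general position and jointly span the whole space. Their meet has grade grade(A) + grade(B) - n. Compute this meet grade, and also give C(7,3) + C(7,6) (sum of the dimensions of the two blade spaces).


Meet grade = grade(A) + grade(B) - n
= 3 + 6 - 7 = 2
C(7,3) = 35
C(7,6) = 7
dim_A + dim_B = 35 + 7 = 42


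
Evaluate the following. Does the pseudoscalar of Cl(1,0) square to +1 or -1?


The pseudoscalar I = e1...e_n (product of all n generators) of Cl(p,q) satisfies I^2 = (-1)^(q + n(n-1)/2).
p = 1, q = 0, n = p + q = 1
n(n-1)/2 = 1 * 0 / 2 = 0
Exponent = q + n(n-1)/2 = 0 + 0 = 0
I^2 = (-1)^0 = +1


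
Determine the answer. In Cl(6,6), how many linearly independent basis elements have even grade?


Even subalgebra dimension = 2^(n-1)
n = 6 + 6 = 12
2^(12 - 1) = 2^11 = 2048
Verification: sum of C(12,k) for even k = 1 + 66 + 495 + 924 + 495 + 66 + 1 = 2048
Result = 2048


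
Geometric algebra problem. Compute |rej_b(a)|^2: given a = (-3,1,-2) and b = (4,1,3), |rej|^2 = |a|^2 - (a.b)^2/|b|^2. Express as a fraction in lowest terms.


|a|^2 = (-3)^2 + 1^2 + (-2)^2 = 14
|b|^2 = 4^2 + 1^2 + 3^2 = 26
a . b = (-3)*4 + 1*1 + (-2)*3 = -17
(a.b)^2 = (-17)^2 = 289
|rej|^2 = 14 - 289/26
= (364 - 289)/26
= 75/26
In lowest terms: 75/26


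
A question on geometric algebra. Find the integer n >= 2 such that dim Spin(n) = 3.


dim Spin(n) = dim so(n) = n(n-1)/2.
Solve n(n-1)/2 = 3, i.e. n^2 - n - 6 = 0.
Discriminant = 1 + 8*3 = 25
n = (1 + sqrt(25))/2 = (1 + 5)/2 = 3


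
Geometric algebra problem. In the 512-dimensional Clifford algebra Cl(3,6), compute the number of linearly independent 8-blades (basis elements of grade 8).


Number of grade-k basis blades in Cl(p,q) with n = p + q is C(n, k).
n = 3 + 6 = 9
C(9, 8) = 9! / (8! * 1!)
= 362880 / (40320 * 1)
= 9


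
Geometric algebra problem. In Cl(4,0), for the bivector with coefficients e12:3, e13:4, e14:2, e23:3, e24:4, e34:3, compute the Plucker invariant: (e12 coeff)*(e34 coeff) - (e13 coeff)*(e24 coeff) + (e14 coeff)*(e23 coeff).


Plucker relation: af - be + cd
a*f = 3*3 = 9
b*e = 4*4 = 16
c*d = 2*3 = 6
af - be + cd = 9 - 16 + 6
= -1


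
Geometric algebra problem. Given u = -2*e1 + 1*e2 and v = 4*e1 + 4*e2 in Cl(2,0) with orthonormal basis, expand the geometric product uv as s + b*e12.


Expand: (-2*e1 + 1*e2)(4*e1 + 4*e2)
= (-2)*4*e1e1 + (-2)*4*e1e2 + 1*4*e2e1 + 1*4*e2e2
Using e1^2 = e2^2 = 1, e2e1 = -e1e2:
Scalar part s = (-2)*4 + 1*4 = -8 + 4 = -4
Bivector part b = (-2)*4 - 1*4 = -8 - 4 = -12
uv = -4 - 12*e12


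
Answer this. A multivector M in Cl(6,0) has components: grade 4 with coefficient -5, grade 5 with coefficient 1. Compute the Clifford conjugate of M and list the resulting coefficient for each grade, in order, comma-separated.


Clifford conjugate sign for grade k: (-1)^(k(k+1)/2)
Grade 4: (-1)^(4*5/2) = (-1)^10 = 1, coeff -5 -> -5
Grade 5: (-1)^(5*6/2) = (-1)^15 = -1, coeff 1 -> -1
Conjugated coefficients: -5, -1


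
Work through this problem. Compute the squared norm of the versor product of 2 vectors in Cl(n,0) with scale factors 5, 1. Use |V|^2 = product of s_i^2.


Each vector v_i has |v_i|^2 = s_i^2
Squared scales: 5^2 = 25, 1^2 = 1
|V|^2 = 25 * 1
= 25


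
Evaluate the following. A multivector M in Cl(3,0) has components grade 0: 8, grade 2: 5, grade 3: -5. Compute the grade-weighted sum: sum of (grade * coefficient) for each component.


Grade-weighted sum = sum of grade_k * coefficient_k
0*8 = 0
2*5 = 10
3*(-5) = -15
Total = 0 + 10 + (-15) = -5


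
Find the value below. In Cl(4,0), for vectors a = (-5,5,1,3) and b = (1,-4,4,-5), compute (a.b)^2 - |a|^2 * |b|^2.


a . b = (-5)*1 + 5*(-4) + 1*4 + 3*(-5)
= -5 + (-20) + 4 + (-15) = -36
|a|^2 = (-5)^2 + 5^2 + 1^2 + 3^2 = 60
|b|^2 = 1^2 + (-4)^2 + 4^2 + (-5)^2 = 58
(a.b)^2 = (-36)^2 = 1296
|a|^2 * |b|^2 = 60 * 58 = 3480
Result = 1296 - 3480 = -2184


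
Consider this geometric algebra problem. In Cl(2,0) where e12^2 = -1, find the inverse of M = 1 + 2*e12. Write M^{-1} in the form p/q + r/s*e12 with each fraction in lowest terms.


M = 1 + 2*e12, where e12^2 = -1.
Since M commutes with its reverse ~M = a - b*e12, M * ~M = a^2 - b^2*e12^2 = a^2 + b^2.
So M^{-1} = ~M / (a^2 + b^2) = (a - b*e12)/(a^2 + b^2).
a^2 + b^2 = 1 + 4 = 5
Scalar part = 1/5 = 1/5
Bivector coeff = -2/5 = -2/5
M^{-1} = 1/5 - 2/5*e12


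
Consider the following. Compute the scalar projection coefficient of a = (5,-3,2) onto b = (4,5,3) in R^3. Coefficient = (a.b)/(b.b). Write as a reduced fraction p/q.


Projection coefficient = (a . b) / (b . b)
a . b = 5*4 + (-3)*5 + 2*3
= 20 + (-15) + 6 = 11
b . b = 4^2 + 5^2 + 3^2
= 16 + 25 + 9 = 50
Coefficient = 11/50
In lowest terms: 11/50


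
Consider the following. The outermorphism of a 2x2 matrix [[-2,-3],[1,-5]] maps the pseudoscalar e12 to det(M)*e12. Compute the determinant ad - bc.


The outermorphism of a linear map f sends e1^e2 to f(e1)^f(e2).
f(e1) = -2*e1 + 1*e2
f(e2) = -3*e1 - 5*e2
f(e1) ^ f(e2) = (-2*e1 + 1*e2) ^ (-3*e1 - 5*e2)
= (-2)*(-5)*e12 + 1*(-3)*e21
= (10 - (-3))*e12
= 13*e12
Coefficient = 13


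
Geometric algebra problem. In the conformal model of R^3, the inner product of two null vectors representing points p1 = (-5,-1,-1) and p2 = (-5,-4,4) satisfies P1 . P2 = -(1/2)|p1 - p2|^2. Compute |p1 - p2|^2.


p1 - p2 = (0, 3, -5)
|p1 - p2|^2 = 0^2 + 3^2 + (-5)^2
= 0 + 9 + 25
= 34


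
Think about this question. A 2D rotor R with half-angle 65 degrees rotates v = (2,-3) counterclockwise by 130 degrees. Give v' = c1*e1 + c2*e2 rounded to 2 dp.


Rotor R = cos(65deg) - sin(65deg)*e12
Rotation angle theta = 2 * 65 = 130 degrees
v' = R*v*~R rotates v by theta.
cos(130deg) = -0.6428, sin(130deg) = 0.7660
v'_1 = 2*cos(130deg) - (-3)*sin(130deg)
= 2*(-0.6428) - (-3)*0.7660
= 1.01
v'_2 = 2*sin(130deg) + (-3)*cos(130deg)
= 2*0.7660 + (-3)*(-0.6428)
= 3.46
v' = 1.01*e1 + 3.46*e2


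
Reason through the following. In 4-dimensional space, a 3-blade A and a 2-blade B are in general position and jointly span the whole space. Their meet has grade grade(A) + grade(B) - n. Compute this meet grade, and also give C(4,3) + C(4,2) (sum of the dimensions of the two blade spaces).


Meet grade = grade(A) + grade(B) - n
= 3 + 2 - 4 = 1
C(4,3) = 4
C(4,2) = 6
dim_A + dim_B = 4 + 6 = 10


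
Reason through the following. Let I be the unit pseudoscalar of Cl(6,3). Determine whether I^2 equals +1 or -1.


The pseudoscalar I = e1...e_n (product of all n generators) of Cl(p,q) satisfies I^2 = (-1)^(q + n(n-1)/2).
p = 6, q = 3, n = p + q = 9
n(n-1)/2 = 9 * 8 / 2 = 36
Exponent = q + n(n-1)/2 = 3 + 36 = 39
I^2 = (-1)^39 = -1


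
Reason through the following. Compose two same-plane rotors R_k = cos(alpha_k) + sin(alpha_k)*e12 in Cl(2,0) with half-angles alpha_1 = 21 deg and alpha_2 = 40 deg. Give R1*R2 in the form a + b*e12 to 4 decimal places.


Same-plane rotors commute and their half-angles add:
R1*R2 = cos(a1 + a2) + sin(a1 + a2)*e12.
a1 + a2 = 21 + 40 = 61 deg
cos(61 deg) = 0.4848
sin(61 deg) = 0.8746
R1*R2 = 0.4848 + 0.8746*e12


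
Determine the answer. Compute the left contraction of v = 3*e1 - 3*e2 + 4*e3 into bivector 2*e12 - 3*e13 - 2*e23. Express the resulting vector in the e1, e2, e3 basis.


Left contraction v _| B = <vB>_1 (grade-1 part of the geometric product vB).
Using e1_|e12 = e2, e2_|e12 = -e1, e1_|e13 = e3, e3_|e13 = -e1, e2_|e23 = e3, e3_|e23 = -e2:
e1 coeff: -v2*b12 - v3*b13 = -(-3)*(2) - (4)*(-3) = 18
e2 coeff: v1*b12 - v3*b23 = (3)*(2) - (4)*(-2) = 14
e3 coeff: v1*b13 + v2*b23 = (3)*(-3) + (-3)*(-2) = -3
v _| B = 18*e1 + 14*e2 - 3*e3


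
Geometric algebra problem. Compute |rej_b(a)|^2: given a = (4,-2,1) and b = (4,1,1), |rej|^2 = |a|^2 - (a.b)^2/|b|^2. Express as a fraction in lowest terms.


|a|^2 = 4^2 + (-2)^2 + 1^2 = 21
|b|^2 = 4^2 + 1^2 + 1^2 = 18
a . b = 4*4 + (-2)*1 + 1*1 = 15
(a.b)^2 = 15^2 = 225
|rej|^2 = 21 - 225/18
= (378 - 225)/18
= 153/18
In lowest terms: 17/2


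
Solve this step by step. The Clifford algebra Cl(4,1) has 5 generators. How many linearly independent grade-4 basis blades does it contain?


Number of grade-k basis blades in Cl(p,q) with n = p + q is C(n, k).
n = 4 + 1 = 5
C(5, 4) = 5! / (4! * 1!)
= 120 / (24 * 1)
= 5


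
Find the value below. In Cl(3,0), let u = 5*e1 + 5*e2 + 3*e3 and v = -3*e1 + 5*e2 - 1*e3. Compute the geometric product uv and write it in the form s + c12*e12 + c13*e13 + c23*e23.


In Cl(3,0): e_i^2 = 1, e_ie_j = -e_je_i for i != j.
Scalar part = u . v = 5*(-3) + 5*5 + 3*(-1)
= -15 + 25 + (-3) = 7
e12 coeff = 5*5 - 5*(-3) = 25 - (-15) = 40
e13 coeff = 5*(-1) - 3*(-3) = -5 - (-9) = 4
e23 coeff = 5*(-1) - 3*5 = -5 - 15 = -20
uv = 7 + 40*e12 + 4*e13 - 20*e23


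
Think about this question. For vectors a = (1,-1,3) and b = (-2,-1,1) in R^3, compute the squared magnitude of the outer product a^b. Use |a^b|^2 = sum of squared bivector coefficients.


a wedge b = (a1*b2 - a2*b1)*e12 + (a1*b3 - a3*b1)*e13 + (a2*b3 - a3*b2)*e23
e12 coeff: 1*(-1) - (-1)*(-2) = -1 - 2 = -3
e13 coeff: 1*1 - 3*(-2) = 1 - (-6) = 7
e23 coeff: (-1)*1 - 3*(-1) = -1 - (-3) = 2
|a wedge b|^2 = (-3)^2 + 7^2 + 2^2
= 9 + 49 + 4
= 62


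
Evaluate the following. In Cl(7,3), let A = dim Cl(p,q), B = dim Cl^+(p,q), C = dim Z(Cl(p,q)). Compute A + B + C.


n = 7 + 3 = 10
Total dim = 2^10 = 1024
Even subalgebra dim = 2^9 = 512
n is even, so center dim = 1
Sum = 1024 + 512 + 1 = 1537


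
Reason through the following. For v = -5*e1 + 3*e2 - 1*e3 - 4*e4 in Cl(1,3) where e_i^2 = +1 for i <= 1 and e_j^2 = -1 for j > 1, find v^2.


v^2 = sum of c_i^2 * e_i^2
Positive signature terms (e_i^2 = +1): (-5)^2 = 25
Negative signature terms (e_j^2 = -1): 3^2 + (-1)^2 + (-4)^2 = 26
v^2 = 25 - 26 = -1


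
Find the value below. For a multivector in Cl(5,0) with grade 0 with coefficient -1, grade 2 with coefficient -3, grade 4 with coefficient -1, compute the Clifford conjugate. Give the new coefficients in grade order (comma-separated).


Clifford conjugate sign for grade k: (-1)^(k(k+1)/2)
Grade 0: (-1)^(0*1/2) = (-1)^0 = 1, coeff -1 -> -1
Grade 2: (-1)^(2*3/2) = (-1)^3 = -1, coeff -3 -> 3
Grade 4: (-1)^(4*5/2) = (-1)^10 = 1, coeff -1 -> -1
Conjugated coefficients: -1, 3, -1


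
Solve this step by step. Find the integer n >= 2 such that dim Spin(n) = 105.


dim Spin(n) = dim so(n) = n(n-1)/2.
Solve n(n-1)/2 = 105, i.e. n^2 - n - 210 = 0.
Discriminant = 1 + 8*105 = 841
n = (1 + sqrt(841))/2 = (1 + 29)/2 = 15


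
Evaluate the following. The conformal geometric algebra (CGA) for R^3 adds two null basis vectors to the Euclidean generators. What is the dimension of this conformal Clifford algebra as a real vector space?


The conformal model of R^3 uses Cl(4,1): the 3 Euclidean generators plus two extra orthogonal generators e+ (e+^2 = +1) and e- (e-^2 = -1), from which the null vectors e0, einf are built.
Number of generators m = 3 + 2 = 5.
dim Cl(p,q) = 2^m = 2^5 = 32


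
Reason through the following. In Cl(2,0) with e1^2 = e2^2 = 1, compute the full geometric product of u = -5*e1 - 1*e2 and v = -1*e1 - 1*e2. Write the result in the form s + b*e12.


Expand: (-5*e1 - 1*e2)(-1*e1 - 1*e2)
= (-5)*(-1)*e1e1 + (-5)*(-1)*e1e2 + (-1)*(-1)*e2e1 + (-1)*(-1)*e2e2
Using e1^2 = e2^2 = 1, e2e1 = -e1e2:
Scalar part s = (-5)*(-1) + (-1)*(-1) = 5 + 1 = 6
Bivector part b = (-5)*(-1) - (-1)*(-1) = 5 - 1 = 4
uv = 6 + 4*e12


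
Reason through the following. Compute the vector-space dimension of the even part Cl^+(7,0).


Even subalgebra dimension = 2^(n-1)
n = 7 + 0 = 7
2^(7 - 1) = 2^6 = 64
Verification: sum of C(7,k) for even k = 1 + 21 + 35 + 7 = 64
Result = 64


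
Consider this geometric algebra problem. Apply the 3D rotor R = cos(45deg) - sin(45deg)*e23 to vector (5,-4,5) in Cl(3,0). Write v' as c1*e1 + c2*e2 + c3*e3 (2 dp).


Rotor R = cos(45deg) - sin(45deg)*e23
Rotation angle theta = 2 * 45 = 90 degrees in the e23 plane (e2 -> e3).
The component perpendicular to the plane (e1) is invariant: v'_1 = v1 = 5.00
cos(90deg) = 0.0000, sin(90deg) = 1.0000
v'_2 = v2*cos(theta) - v3*sin(theta) = -4*0.0000 - 5*1.0000 = -5.00
v'_3 = v2*sin(theta) + v3*cos(theta) = -4*1.0000 + 5*0.0000 = -4.00
v' = 5.00*e1 - 5.00*e2 - 4.00*e3


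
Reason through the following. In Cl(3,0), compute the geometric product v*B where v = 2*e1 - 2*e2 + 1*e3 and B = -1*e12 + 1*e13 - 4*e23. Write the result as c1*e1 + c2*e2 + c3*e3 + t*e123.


vB has grade-1 (vector) and grade-3 (trivector) parts: vB = (v _| B) + (v ^ B).
Vector part <vB>_1:
  e1: -v2*b12 - v3*b13 = -(-2)*(-1) - (1)*(1) = -3
  e2: v1*b12 - v3*b23 = (2)*(-1) - (1)*(-4) = 2
  e3: v1*b13 + v2*b23 = (2)*(1) + (-2)*(-4) = 10
Trivector part <vB>_3:
  e123: v1*b23 - v2*b13 + v3*b12 = (2)*(-4) - (-2)*(1) + (1)*(-1) = -7
vB = -3*e1 + 2*e2 + 10*e3 - 7*e123


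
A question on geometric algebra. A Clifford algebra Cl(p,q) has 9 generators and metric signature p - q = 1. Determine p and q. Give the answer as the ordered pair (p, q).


We need p + q = 9 and p - q = 1.
Adding: 2p = 9 + 1 = 10, so p = 5.
Then q = 9 - 5 = 4.
(p, q) = (5, 4)


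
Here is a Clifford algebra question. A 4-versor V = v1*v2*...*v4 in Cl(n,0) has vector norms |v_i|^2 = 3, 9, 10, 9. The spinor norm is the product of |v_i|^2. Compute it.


Spinor norm N(V) = |v1|^2 * |v2|^2 * ... * |v4|^2
= 3 * 9 * 10 * 9
Running product: 3, 27, 270, 2430
N(V) = 2430


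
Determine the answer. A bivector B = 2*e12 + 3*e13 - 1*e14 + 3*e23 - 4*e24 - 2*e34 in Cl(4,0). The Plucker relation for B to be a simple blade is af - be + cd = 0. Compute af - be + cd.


Plucker relation: af - be + cd
a*f = 2*(-2) = -4
b*e = 3*(-4) = -12
c*d = (-1)*3 = -3
af - be + cd = -4 - (-12) + (-3)
= 5


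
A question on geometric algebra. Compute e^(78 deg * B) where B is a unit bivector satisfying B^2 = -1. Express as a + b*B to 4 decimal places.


For a unit bivector B with B^2 = -1, the exponential series gives
e^(theta*B) = cos(theta) + sin(theta)*B (the GA analogue of Euler's formula).
theta = 78 degrees = 1.361357 rad
cos(78 deg) = 0.2079
sin(78 deg) = 0.9781
exp(theta*B) = 0.2079 + 0.9781*B


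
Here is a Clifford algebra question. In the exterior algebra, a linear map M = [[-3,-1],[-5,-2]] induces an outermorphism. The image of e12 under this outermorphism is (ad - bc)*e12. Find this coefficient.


The outermorphism of a linear map f sends e1^e2 to f(e1)^f(e2).
f(e1) = -3*e1 - 5*e2
f(e2) = -1*e1 - 2*e2
f(e1) ^ f(e2) = (-3*e1 - 5*e2) ^ (-1*e1 - 2*e2)
= (-3)*(-2)*e12 + (-5)*(-1)*e21
= (6 - 5)*e12
= 1*e12
Coefficient = 1


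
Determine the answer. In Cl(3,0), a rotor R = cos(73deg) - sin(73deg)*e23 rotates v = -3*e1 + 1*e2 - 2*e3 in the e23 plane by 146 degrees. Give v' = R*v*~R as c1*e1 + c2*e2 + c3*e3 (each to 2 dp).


Rotor R = cos(73deg) - sin(73deg)*e23
Rotation angle theta = 2 * 73 = 146 degrees in the e23 plane (e2 -> e3).
The component perpendicular to the plane (e1) is invariant: v'_1 = v1 = -3.00
cos(146deg) = -0.8290, sin(146deg) = 0.5592
v'_2 = v2*cos(theta) - v3*sin(theta) = 1*(-0.8290) - (-2)*0.5592 = 0.29
v'_3 = v2*sin(theta) + v3*cos(theta) = 1*0.5592 + (-2)*(-0.8290) = 2.22
v' = -3.00*e1 + 0.29*e2 + 2.22*e3


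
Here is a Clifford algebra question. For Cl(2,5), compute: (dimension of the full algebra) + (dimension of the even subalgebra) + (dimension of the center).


n = 2 + 5 = 7
Total dim = 2^7 = 128
Even subalgebra dim = 2^6 = 64
n is odd, so center dim = 2
Sum = 128 + 64 + 2 = 194


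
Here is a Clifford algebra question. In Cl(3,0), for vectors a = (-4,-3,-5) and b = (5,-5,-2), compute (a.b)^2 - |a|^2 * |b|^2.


a . b = (-4)*5 + (-3)*(-5) + (-5)*(-2)
= -20 + 15 + 10 = 5
|a|^2 = (-4)^2 + (-3)^2 + (-5)^2 = 50
|b|^2 = 5^2 + (-5)^2 + (-2)^2 = 54
(a.b)^2 = 5^2 = 25
|a|^2 * |b|^2 = 50 * 54 = 2700
Result = 25 - 2700 = -2675


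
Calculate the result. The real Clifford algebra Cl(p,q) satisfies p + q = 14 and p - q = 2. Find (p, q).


We need p + q = 14 and p - q = 2.
Adding: 2p = 14 + 2 = 16, so p = 8.
Then q = 14 - 8 = 6.
(p, q) = (8, 6)


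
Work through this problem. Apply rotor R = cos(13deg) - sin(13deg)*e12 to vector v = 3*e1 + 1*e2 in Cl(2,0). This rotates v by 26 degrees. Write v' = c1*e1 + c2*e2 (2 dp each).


Rotor R = cos(13deg) - sin(13deg)*e12
Rotation angle theta = 2 * 13 = 26 degrees
v' = R*v*~R rotates v by theta.
cos(26deg) = 0.8988, sin(26deg) = 0.4384
v'_1 = 3*cos(26deg) - 1*sin(26deg)
= 3*0.8988 - 1*0.4384
= 2.26
v'_2 = 3*sin(26deg) + 1*cos(26deg)
= 3*0.4384 + 1*0.8988
= 2.21
v' = 2.26*e1 + 2.21*e2


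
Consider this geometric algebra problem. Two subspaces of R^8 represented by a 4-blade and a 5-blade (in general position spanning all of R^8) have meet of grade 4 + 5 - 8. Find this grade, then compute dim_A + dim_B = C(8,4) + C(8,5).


Meet grade = grade(A) + grade(B) - n
= 4 + 5 - 8 = 1
C(8,4) = 70
C(8,5) = 56
dim_A + dim_B = 70 + 56 = 126


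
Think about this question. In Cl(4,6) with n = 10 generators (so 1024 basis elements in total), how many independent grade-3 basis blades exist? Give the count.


Number of grade-k basis blades in Cl(p,q) with n = p + q is C(n, k).
n = 4 + 6 = 10
C(10, 3) = 10! / (3! * 7!)
= 3628800 / (6 * 5040)
= 120


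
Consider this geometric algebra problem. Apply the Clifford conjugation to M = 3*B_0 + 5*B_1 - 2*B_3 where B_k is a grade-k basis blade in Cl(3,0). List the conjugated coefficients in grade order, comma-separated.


Clifford conjugate sign for grade k: (-1)^(k(k+1)/2)
Grade 0: (-1)^(0*1/2) = (-1)^0 = 1, coeff 3 -> 3
Grade 1: (-1)^(1*2/2) = (-1)^1 = -1, coeff 5 -> -5
Grade 3: (-1)^(3*4/2) = (-1)^6 = 1, coeff -2 -> -2
Conjugated coefficients: 3, -5, -2


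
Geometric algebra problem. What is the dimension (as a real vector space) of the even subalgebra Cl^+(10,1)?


Even subalgebra dimension = 2^(n-1)
n = 10 + 1 = 11
2^(11 - 1) = 2^10 = 1024
Verification: sum of C(11,k) for even k = 1 + 55 + 330 + 462 + 165 + 11 = 1024
Result = 1024


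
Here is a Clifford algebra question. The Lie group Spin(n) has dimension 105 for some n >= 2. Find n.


dim Spin(n) = dim so(n) = n(n-1)/2.
Solve n(n-1)/2 = 105, i.e. n^2 - n - 210 = 0.
Discriminant = 1 + 8*105 = 841
n = (1 + sqrt(841))/2 = (1 + 29)/2 = 15


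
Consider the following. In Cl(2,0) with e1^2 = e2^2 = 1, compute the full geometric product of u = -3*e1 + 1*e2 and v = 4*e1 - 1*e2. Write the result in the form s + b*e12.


Expand: (-3*e1 + 1*e2)(4*e1 - 1*e2)
= (-3)*4*e1e1 + (-3)*(-1)*e1e2 + 1*4*e2e1 + 1*(-1)*e2e2
Using e1^2 = e2^2 = 1, e2e1 = -e1e2:
Scalar part s = (-3)*4 + 1*(-1) = -12 + (-1) = -13
Bivector part b = (-3)*(-1) - 1*4 = 3 - 4 = -1
uv = -13 - 1*e12


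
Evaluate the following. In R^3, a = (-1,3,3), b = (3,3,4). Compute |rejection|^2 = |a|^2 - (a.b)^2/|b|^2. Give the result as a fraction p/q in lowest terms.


|a|^2 = (-1)^2 + 3^2 + 3^2 = 19
|b|^2 = 3^2 + 3^2 + 4^2 = 34
a . b = (-1)*3 + 3*3 + 3*4 = 18
(a.b)^2 = 18^2 = 324
|rej|^2 = 19 - 324/34
= (646 - 324)/34
= 322/34
In lowest terms: 161/17


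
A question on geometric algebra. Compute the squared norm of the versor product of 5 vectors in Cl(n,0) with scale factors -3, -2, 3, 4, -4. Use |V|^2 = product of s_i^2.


Each vector v_i has |v_i|^2 = s_i^2
Squared scales: (-3)^2 = 9, (-2)^2 = 4, 3^2 = 9, 4^2 = 16, (-4)^2 = 16
|V|^2 = 9 * 4 * 9 * 16 * 16
= 82944


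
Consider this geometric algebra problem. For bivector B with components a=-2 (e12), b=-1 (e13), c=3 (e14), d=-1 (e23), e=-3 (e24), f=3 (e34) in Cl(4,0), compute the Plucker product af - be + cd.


Plucker relation: af - be + cd
a*f = (-2)*3 = -6
b*e = (-1)*(-3) = 3
c*d = 3*(-1) = -3
af - be + cd = -6 - 3 + (-3)
= -12


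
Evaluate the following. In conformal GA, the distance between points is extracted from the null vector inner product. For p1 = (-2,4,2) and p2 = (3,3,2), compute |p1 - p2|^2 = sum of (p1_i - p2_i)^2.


p1 - p2 = (-5, 1, 0)
|p1 - p2|^2 = (-5)^2 + 1^2 + 0^2
= 25 + 1 + 0
= 26


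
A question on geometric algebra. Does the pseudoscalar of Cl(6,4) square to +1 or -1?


The pseudoscalar I = e1...e_n (product of all n generators) of Cl(p,q) satisfies I^2 = (-1)^(q + n(n-1)/2).
p = 6, q = 4, n = p + q = 10
n(n-1)/2 = 10 * 9 / 2 = 45
Exponent = q + n(n-1)/2 = 4 + 45 = 49
I^2 = (-1)^49 = -1


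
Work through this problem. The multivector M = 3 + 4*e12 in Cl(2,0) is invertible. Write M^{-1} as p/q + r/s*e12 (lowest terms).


M = 3 + 4*e12, where e12^2 = -1.
Since M commutes with its reverse ~M = a - b*e12, M * ~M = a^2 - b^2*e12^2 = a^2 + b^2.
So M^{-1} = ~M / (a^2 + b^2) = (a - b*e12)/(a^2 + b^2).
a^2 + b^2 = 9 + 16 = 25
Scalar part = 3/25 = 3/25
Bivector coeff = -4/25 = -4/25
M^{-1} = 3/25 - 4/25*e12


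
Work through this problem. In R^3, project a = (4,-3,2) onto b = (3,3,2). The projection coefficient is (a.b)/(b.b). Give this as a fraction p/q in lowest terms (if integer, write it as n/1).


Projection coefficient = (a . b) / (b . b)
a . b = 4*3 + (-3)*3 + 2*2
= 12 + (-9) + 4 = 7
b . b = 3^2 + 3^2 + 2^2
= 9 + 9 + 4 = 22
Coefficient = 7/22
In lowest terms: 7/22


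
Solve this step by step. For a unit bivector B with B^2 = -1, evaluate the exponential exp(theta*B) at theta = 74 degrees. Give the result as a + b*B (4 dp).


For a unit bivector B with B^2 = -1, the exponential series gives
e^(theta*B) = cos(theta) + sin(theta)*B (the GA analogue of Euler's formula).
theta = 74 degrees = 1.291544 rad
cos(74 deg) = 0.2756
sin(74 deg) = 0.9613
exp(theta*B) = 0.2756 + 0.9613*B


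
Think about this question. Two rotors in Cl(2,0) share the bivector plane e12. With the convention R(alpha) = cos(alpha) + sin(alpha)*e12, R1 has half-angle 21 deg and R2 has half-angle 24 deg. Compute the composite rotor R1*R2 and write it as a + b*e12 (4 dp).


Same-plane rotors commute and their half-angles add:
R1*R2 = cos(a1 + a2) + sin(a1 + a2)*e12.
a1 + a2 = 21 + 24 = 45 deg
cos(45 deg) = 0.7071
sin(45 deg) = 0.7071
R1*R2 = 0.7071 + 0.7071*e12


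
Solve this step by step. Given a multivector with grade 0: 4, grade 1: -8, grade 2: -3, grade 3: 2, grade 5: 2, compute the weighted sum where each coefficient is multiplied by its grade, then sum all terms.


Grade-weighted sum = sum of grade_k * coefficient_k
0*4 = 0
1*(-8) = -8
2*(-3) = -6
3*2 = 6
5*2 = 10
Total = 0 + (-8) + (-6) + 6 + 10 = 2


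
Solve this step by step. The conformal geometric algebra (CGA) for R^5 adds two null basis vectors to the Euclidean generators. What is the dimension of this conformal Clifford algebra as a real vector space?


The conformal model of R^5 uses Cl(6,1): the 5 Euclidean generators plus two extra orthogonal generators e+ (e+^2 = +1) and e- (e-^2 = -1), from which the null vectors e0, einf are built.
Number of generators m = 5 + 2 = 7.
dim Cl(p,q) = 2^m = 2^7 = 128


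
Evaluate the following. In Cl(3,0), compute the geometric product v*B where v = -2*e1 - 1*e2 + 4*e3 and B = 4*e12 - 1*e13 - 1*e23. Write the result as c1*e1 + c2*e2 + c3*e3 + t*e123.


vB has grade-1 (vector) and grade-3 (trivector) parts: vB = (v _| B) + (v ^ B).
Vector part <vB>_1:
  e1: -v2*b12 - v3*b13 = -(-1)*(4) - (4)*(-1) = 8
  e2: v1*b12 - v3*b23 = (-2)*(4) - (4)*(-1) = -4
  e3: v1*b13 + v2*b23 = (-2)*(-1) + (-1)*(-1) = 3
Trivector part <vB>_3:
  e123: v1*b23 - v2*b13 + v3*b12 = (-2)*(-1) - (-1)*(-1) + (4)*(4) = 17
vB = 8*e1 - 4*e2 + 3*e3 + 17*e123


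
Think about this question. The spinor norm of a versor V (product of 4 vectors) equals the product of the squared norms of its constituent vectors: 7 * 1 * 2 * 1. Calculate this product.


Spinor norm N(V) = |v1|^2 * |v2|^2 * ... * |v4|^2
= 7 * 1 * 2 * 1
Running product: 7, 7, 14, 14
N(V) = 14


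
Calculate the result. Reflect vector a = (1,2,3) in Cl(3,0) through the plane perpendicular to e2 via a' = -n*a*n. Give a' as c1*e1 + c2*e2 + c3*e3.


Reflection formula: a' = -n*a*n, with n = e2 (unit vector, n^2 = 1).
For reflection through hyperplane perp to e2:
The component along e2 flips sign, others stay.
a = (1, 2, 3)
a' = (1, -2, 3)
a' = 1*e1 - 2*e2 + 3*e3


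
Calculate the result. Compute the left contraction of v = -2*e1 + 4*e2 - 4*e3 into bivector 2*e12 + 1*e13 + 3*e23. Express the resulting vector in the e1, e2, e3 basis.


Left contraction v _| B = <vB>_1 (grade-1 part of the geometric product vB).
Using e1_|e12 = e2, e2_|e12 = -e1, e1_|e13 = e3, e3_|e13 = -e1, e2_|e23 = e3, e3_|e23 = -e2:
e1 coeff: -v2*b12 - v3*b13 = -(4)*(2) - (-4)*(1) = -4
e2 coeff: v1*b12 - v3*b23 = (-2)*(2) - (-4)*(3) = 8
e3 coeff: v1*b13 + v2*b23 = (-2)*(1) + (4)*(3) = 10
v _| B = -4*e1 + 8*e2 + 10*e3


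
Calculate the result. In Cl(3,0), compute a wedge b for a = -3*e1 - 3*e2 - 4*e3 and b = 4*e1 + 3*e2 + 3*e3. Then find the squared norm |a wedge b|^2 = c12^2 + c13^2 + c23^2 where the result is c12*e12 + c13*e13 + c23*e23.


a wedge b = (a1*b2 - a2*b1)*e12 + (a1*b3 - a3*b1)*e13 + (a2*b3 - a3*b2)*e23
e12 coeff: (-3)*3 - (-3)*4 = -9 - (-12) = 3
e13 coeff: (-3)*3 - (-4)*4 = -9 - (-16) = 7
e23 coeff: (-3)*3 - (-4)*3 = -9 - (-12) = 3
|a wedge b|^2 = 3^2 + 7^2 + 3^2
= 9 + 49 + 9
= 67


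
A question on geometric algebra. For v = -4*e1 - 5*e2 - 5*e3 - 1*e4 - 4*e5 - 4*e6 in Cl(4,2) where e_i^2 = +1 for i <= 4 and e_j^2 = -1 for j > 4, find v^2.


v^2 = sum of c_i^2 * e_i^2
Positive signature terms (e_i^2 = +1): (-4)^2 + (-5)^2 + (-5)^2 + (-1)^2 = 67
Negative signature terms (e_j^2 = -1): (-4)^2 + (-4)^2 = 32
v^2 = 67 - 32 = 35


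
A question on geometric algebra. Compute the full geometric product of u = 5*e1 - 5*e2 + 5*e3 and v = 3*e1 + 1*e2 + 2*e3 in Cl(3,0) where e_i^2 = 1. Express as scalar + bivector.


In Cl(3,0): e_i^2 = 1, e_ie_j = -e_je_i for i != j.
Scalar part = u . v = 5*3 + (-5)*1 + 5*2
= 15 + (-5) + 10 = 20
e12 coeff = 5*1 - (-5)*3 = 5 - (-15) = 20
e13 coeff = 5*2 - 5*3 = 10 - 15 = -5
e23 coeff = (-5)*2 - 5*1 = -10 - 5 = -15
uv = 20 + 20*e12 - 5*e13 - 15*e23


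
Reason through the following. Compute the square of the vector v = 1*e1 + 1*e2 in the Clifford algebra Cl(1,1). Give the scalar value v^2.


v^2 = sum of c_i^2 * e_i^2
Positive signature terms (e_i^2 = +1): 1^2 = 1
Negative signature terms (e_j^2 = -1): 1^2 = 1
v^2 = 1 - 1 = 0


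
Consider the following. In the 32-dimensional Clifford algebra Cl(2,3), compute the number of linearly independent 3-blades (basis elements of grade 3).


Number of grade-k basis blades in Cl(p,q) with n = p + q is C(n, k).
n = 2 + 3 = 5
C(5, 3) = 5! / (3! * 2!)
= 120 / (6 * 2)
= 10


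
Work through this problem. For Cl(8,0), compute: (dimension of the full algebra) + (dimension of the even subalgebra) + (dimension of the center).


n = 8 + 0 = 8
Total dim = 2^8 = 256
Even subalgebra dim = 2^7 = 128
n is even, so center dim = 1
Sum = 256 + 128 + 1 = 385


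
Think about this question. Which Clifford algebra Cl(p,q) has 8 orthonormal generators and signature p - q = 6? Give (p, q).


We need p + q = 8 and p - q = 6.
Adding: 2p = 8 + 6 = 14, so p = 7.
Then q = 8 - 7 = 1.
(p, q) = (7, 1)


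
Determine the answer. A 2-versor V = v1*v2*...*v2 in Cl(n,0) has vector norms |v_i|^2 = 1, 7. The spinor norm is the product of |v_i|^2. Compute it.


Spinor norm N(V) = |v1|^2 * |v2|^2 * ... * |v2|^2
= 1 * 7
Running product: 1, 7
N(V) = 7


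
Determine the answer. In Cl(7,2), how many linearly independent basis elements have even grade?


Even subalgebra dimension = 2^(n-1)
n = 7 + 2 = 9
2^(9 - 1) = 2^8 = 256
Verification: sum of C(9,k) for even k = 1 + 36 + 126 + 84 + 9 = 256
Result = 256


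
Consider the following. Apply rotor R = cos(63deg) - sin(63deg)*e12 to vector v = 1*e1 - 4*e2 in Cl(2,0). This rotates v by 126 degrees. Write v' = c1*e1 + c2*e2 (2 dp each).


Rotor R = cos(63deg) - sin(63deg)*e12
Rotation angle theta = 2 * 63 = 126 degrees
v' = R*v*~R rotates v by theta.
cos(126deg) = -0.5878, sin(126deg) = 0.8090
v'_1 = 1*cos(126deg) - (-4)*sin(126deg)
= 1*(-0.5878) - (-4)*0.8090
= 2.65
v'_2 = 1*sin(126deg) + (-4)*cos(126deg)
= 1*0.8090 + (-4)*(-0.5878)
= 3.16
v' = 2.65*e1 + 3.16*e2


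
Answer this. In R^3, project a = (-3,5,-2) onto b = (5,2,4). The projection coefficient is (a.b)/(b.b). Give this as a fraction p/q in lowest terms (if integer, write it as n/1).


Projection coefficient = (a . b) / (b . b)
a . b = (-3)*5 + 5*2 + (-2)*4
= -15 + 10 + (-8) = -13
b . b = 5^2 + 2^2 + 4^2
= 25 + 4 + 16 = 45
Coefficient = -13/45
In lowest terms: -13/45


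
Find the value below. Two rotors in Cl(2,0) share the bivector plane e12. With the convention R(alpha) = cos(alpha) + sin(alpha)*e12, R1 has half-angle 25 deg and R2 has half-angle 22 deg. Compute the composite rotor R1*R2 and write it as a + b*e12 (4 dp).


Same-plane rotors commute and their half-angles add:
R1*R2 = cos(a1 + a2) + sin(a1 + a2)*e12.
a1 + a2 = 25 + 22 = 47 deg
cos(47 deg) = 0.6820
sin(47 deg) = 0.7314
R1*R2 = 0.6820 + 0.7314*e12


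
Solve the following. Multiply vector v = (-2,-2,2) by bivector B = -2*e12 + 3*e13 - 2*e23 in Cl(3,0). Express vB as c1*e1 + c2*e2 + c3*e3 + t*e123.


vB has grade-1 (vector) and grade-3 (trivector) parts: vB = (v _| B) + (v ^ B).
Vector part <vB>_1:
  e1: -v2*b12 - v3*b13 = -(-2)*(-2) - (2)*(3) = -10
  e2: v1*b12 - v3*b23 = (-2)*(-2) - (2)*(-2) = 8
  e3: v1*b13 + v2*b23 = (-2)*(3) + (-2)*(-2) = -2
Trivector part <vB>_3:
  e123: v1*b23 - v2*b13 + v3*b12 = (-2)*(-2) - (-2)*(3) + (2)*(-2) = 6
vB = -10*e1 + 8*e2 - 2*e3 + 6*e123


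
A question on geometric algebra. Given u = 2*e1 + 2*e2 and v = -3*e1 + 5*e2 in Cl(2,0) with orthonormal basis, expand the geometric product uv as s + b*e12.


Expand: (2*e1 + 2*e2)(-3*e1 + 5*e2)
= 2*(-3)*e1e1 + 2*5*e1e2 + 2*(-3)*e2e1 + 2*5*e2e2
Using e1^2 = e2^2 = 1, e2e1 = -e1e2:
Scalar part s = 2*(-3) + 2*5 = -6 + 10 = 4
Bivector part b = 2*5 - 2*(-3) = 10 - (-6) = 16
uv = 4 + 16*e12


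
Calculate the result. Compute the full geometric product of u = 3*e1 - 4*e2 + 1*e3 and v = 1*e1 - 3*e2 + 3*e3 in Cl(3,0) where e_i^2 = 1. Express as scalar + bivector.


In Cl(3,0): e_i^2 = 1, e_ie_j = -e_je_i for i != j.
Scalar part = u . v = 3*1 + (-4)*(-3) + 1*3
= 3 + 12 + 3 = 18
e12 coeff = 3*(-3) - (-4)*1 = -9 - (-4) = -5
e13 coeff = 3*3 - 1*1 = 9 - 1 = 8
e23 coeff = (-4)*3 - 1*(-3) = -12 - (-3) = -9
uv = 18 - 5*e12 + 8*e13 - 9*e23


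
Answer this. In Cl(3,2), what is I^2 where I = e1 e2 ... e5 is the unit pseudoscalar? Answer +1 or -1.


The pseudoscalar I = e1...e_n (product of all n generators) of Cl(p,q) satisfies I^2 = (-1)^(q + n(n-1)/2).
p = 3, q = 2, n = p + q = 5
n(n-1)/2 = 5 * 4 / 2 = 10
Exponent = q + n(n-1)/2 = 2 + 10 = 12
I^2 = (-1)^12 = +1


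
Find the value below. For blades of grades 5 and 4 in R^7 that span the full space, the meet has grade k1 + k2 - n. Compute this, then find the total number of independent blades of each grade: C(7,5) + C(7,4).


Meet grade = grade(A) + grade(B) - n
= 5 + 4 - 7 = 2
C(7,5) = 21
C(7,4) = 35
dim_A + dim_B = 21 + 35 = 56


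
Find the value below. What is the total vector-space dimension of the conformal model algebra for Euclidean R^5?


The conformal model of R^5 uses Cl(6,1): the 5 Euclidean generators plus two extra orthogonal generators e+ (e+^2 = +1) and e- (e-^2 = -1), from which the null vectors e0, einf are built.
Number of generators m = 5 + 2 = 7.
dim Cl(p,q) = 2^m = 2^7 = 128


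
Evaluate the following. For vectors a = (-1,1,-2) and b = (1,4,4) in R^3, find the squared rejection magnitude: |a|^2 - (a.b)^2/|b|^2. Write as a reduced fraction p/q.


|a|^2 = (-1)^2 + 1^2 + (-2)^2 = 6
|b|^2 = 1^2 + 4^2 + 4^2 = 33
a . b = (-1)*1 + 1*4 + (-2)*4 = -5
(a.b)^2 = (-5)^2 = 25
|rej|^2 = 6 - 25/33
= (198 - 25)/33
= 173/33
In lowest terms: 173/33


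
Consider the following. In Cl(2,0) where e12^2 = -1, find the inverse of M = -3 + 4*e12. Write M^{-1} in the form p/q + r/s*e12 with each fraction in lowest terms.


M = -3 + 4*e12, where e12^2 = -1.
Since M commutes with its reverse ~M = a - b*e12, M * ~M = a^2 - b^2*e12^2 = a^2 + b^2.
So M^{-1} = ~M / (a^2 + b^2) = (a - b*e12)/(a^2 + b^2).
a^2 + b^2 = 9 + 16 = 25
Scalar part = -3/25 = -3/25
Bivector coeff = -4/25 = -4/25
M^{-1} = -3/25 - 4/25*e12
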